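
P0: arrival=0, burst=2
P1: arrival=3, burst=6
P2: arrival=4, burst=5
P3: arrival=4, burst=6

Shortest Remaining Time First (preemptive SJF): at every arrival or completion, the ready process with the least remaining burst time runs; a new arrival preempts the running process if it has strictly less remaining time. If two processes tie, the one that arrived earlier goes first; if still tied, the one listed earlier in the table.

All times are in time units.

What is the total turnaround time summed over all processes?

34

Gantt: | P0 0-2 | idle 2-3 | P1 3-9 | P2 9-14 | P3 14-20 |
Completion: P0=2  P1=9  P2=14  P3=20
Turnaround (C−A): P0=2  P1=6  P2=10  P3=16
Turnaround = completion − arrival: P0=2, P1=6, P2=10, P3=16
Total turnaround = 2 + 6 + 10 + 16 = 34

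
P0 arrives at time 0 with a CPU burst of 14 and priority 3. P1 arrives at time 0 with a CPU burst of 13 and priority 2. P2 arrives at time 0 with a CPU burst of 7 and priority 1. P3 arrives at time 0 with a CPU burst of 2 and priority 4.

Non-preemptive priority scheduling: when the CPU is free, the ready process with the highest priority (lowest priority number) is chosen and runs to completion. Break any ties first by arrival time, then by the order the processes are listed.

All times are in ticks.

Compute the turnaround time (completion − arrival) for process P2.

7

Timeline: | P2 0-7 | P1 7-20 | P0 20-34 | P3 34-36 |
Completion: P0=34  P1=20  P2=7  P3=36
Turnaround (C−A): P0=34  P1=20  P2=7  P3=36
Turnaround(P2) = completion − arrival = 7 − 0 = 7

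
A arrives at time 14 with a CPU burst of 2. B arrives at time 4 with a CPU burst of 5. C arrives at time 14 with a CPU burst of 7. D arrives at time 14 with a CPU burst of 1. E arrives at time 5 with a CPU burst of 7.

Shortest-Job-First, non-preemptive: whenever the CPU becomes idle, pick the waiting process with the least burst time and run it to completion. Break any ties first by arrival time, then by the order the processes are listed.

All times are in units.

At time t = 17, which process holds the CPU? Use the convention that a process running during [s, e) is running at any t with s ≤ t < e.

A

Schedule: | idle 0-4 | B 4-9 | E 9-16 | D 16-17 | A 17-19 | C 19-26 |
Completion: A=19  B=9  C=26  D=17  E=16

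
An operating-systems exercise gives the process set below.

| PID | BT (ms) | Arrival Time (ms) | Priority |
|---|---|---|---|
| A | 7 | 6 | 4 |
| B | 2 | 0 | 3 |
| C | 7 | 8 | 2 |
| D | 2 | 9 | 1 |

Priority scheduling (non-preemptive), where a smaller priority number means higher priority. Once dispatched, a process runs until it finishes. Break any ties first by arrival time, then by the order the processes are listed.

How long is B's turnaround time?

Timeline: | B 0-2 | idle 2-6 | A 6-13 | D 13-15 | C 15-22 |
Completion: A=13  B=2  C=22  D=15
Turnaround (C−A): A=7  B=2  C=14  D=6
Turnaround(B) = completion − arrival = 2 − 0 = 2

2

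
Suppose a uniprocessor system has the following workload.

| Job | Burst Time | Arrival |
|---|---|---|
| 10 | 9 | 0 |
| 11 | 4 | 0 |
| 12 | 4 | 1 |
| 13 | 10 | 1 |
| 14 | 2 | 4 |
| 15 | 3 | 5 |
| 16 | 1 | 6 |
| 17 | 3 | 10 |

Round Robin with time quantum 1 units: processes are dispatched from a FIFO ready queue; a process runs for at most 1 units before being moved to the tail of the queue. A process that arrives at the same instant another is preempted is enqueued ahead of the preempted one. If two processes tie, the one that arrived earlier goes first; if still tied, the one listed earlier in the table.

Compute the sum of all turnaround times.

162

Schedule: | 10 0-1 | 11 1-2 | 12 2-3 | 13 3-4 | 10 4-5 | 11 5-6 | 12 6-7 | 14 7-8 | 13 8-9 | 15 9-10 | 10 10-11 | 16 11-12 | 11 12-13 | 12 13-14 | 14 14-15 | 13 15-16 | 17 16-17 | 15 17-18 | 10 18-19 | 11 19-20 | 12 20-21 | 13 21-22 | 17 22-23 | 15 23-24 | 10 24-25 | 13 25-26 | 17 26-27 | 10 27-28 | 13 28-29 | 10 29-30 | 13 30-31 | 10 31-32 | 13 32-33 | 10 33-34 | 13 34-36 |
Completion: 10=34  11=20  12=21  13=36  14=15  15=24  16=12  17=27
Turnaround = completion − arrival: 10=34, 11=20, 12=20, 13=35, 14=11, 15=19, 16=6, 17=17
Total turnaround = 34 + 20 + 20 + 35 + 11 + 19 + 6 + 17 = 162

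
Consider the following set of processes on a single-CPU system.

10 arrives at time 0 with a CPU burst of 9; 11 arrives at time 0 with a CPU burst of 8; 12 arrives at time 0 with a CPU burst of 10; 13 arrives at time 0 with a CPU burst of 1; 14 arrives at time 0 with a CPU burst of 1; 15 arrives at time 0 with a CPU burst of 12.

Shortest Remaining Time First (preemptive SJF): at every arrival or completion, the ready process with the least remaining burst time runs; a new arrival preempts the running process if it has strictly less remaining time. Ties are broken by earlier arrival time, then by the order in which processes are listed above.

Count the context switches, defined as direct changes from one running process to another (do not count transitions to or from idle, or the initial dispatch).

Timeline: | 13 0-1 | 14 1-2 | 11 2-10 | 10 10-19 | 12 19-29 | 15 29-41 |
Completion: 10=19  11=10  12=29  13=1  14=2  15=41

5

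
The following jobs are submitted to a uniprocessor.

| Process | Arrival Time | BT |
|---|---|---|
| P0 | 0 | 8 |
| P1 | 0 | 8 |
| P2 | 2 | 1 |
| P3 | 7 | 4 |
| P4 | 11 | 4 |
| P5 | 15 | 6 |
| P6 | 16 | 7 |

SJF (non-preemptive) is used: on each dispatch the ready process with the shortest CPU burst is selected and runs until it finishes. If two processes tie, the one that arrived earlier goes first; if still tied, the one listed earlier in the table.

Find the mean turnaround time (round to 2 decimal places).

12.43

Schedule: | P0 0-8 | P2 8-9 | P3 9-13 | P4 13-17 | P5 17-23 | P6 23-30 | P1 30-38 |
Completion: P0=8  P1=38  P2=9  P3=13  P4=17  P5=23  P6=30
Turnaround times: P0=8, P1=38, P2=7, P3=6, P4=6, P5=8, P6=14
Average turnaround = (8+38+7+6+6+8+14) / 7 = 87/7 = 12.43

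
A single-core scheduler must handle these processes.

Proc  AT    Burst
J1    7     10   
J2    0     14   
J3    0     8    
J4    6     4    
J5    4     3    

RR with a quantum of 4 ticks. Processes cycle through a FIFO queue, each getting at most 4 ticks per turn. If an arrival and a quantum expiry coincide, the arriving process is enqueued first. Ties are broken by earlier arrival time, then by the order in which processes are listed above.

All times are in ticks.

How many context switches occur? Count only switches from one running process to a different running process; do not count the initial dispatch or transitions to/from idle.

Schedule: | J2 0-4 | J3 4-8 | J5 8-11 | J2 11-15 | J4 15-19 | J1 19-23 | J3 23-27 | J2 27-31 | J1 31-35 | J2 35-37 | J1 37-39 |
Completion: J1=39  J2=37  J3=27  J4=19  J5=11

10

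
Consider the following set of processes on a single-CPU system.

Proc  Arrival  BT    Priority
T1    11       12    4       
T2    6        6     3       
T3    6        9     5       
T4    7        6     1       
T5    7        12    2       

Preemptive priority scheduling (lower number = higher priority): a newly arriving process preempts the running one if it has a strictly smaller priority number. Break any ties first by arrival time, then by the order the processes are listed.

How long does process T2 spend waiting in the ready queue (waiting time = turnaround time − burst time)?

Schedule: | idle 0-6 | T2 6-7 | T4 7-13 | T5 13-25 | T2 25-30 | T1 30-42 | T3 42-51 |
Completion: T1=42  T2=30  T3=51  T4=13  T5=25
Waiting(T2) = turnaround − burst = 24 − 6 = 18

18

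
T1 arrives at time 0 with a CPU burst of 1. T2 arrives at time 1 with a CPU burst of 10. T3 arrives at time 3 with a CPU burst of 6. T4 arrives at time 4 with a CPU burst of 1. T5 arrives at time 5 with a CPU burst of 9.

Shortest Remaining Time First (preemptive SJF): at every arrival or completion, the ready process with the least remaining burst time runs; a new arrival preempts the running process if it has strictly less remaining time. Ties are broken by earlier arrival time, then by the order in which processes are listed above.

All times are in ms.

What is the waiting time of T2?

Schedule: | T1 0-1 | T2 1-3 | T3 3-4 | T4 4-5 | T3 5-10 | T2 10-18 | T5 18-27 |
Completion: T1=1  T2=18  T3=10  T4=5  T5=27
Turnaround (C−A): T1=1  T2=17  T3=7  T4=1  T5=22
Waiting(T2) = turnaround − burst = 17 − 10 = 7

7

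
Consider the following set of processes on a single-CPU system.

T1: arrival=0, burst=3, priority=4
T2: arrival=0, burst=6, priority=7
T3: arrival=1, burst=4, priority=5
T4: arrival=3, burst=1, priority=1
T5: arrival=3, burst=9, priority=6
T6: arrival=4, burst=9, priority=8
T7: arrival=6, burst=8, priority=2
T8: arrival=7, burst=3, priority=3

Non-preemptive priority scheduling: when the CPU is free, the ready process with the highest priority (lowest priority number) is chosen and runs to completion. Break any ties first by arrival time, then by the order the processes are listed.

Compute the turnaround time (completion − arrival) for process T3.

Schedule: | T1 0-3 | T4 3-4 | T3 4-8 | T7 8-16 | T8 16-19 | T5 19-28 | T2 28-34 | T6 34-43 |
Completion: T1=3  T2=34  T3=8  T4=4  T5=28  T6=43  T7=16  T8=19
Turnaround (C−A): T1=3  T2=34  T3=7  T4=1  T5=25  T6=39  T7=10  T8=12
Turnaround(T3) = completion − arrival = 8 − 1 = 7

7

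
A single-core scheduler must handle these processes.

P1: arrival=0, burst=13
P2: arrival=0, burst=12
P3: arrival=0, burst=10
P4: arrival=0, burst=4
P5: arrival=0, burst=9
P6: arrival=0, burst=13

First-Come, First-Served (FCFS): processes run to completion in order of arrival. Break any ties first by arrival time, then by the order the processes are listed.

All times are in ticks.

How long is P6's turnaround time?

61

Timeline: | P1 0-13 | P2 13-25 | P3 25-35 | P4 35-39 | P5 39-48 | P6 48-61 |
Completion: P1=13  P2=25  P3=35  P4=39  P5=48  P6=61
Turnaround (C−A): P1=13  P2=25  P3=35  P4=39  P5=48  P6=61
Turnaround(P6) = completion − arrival = 61 − 0 = 61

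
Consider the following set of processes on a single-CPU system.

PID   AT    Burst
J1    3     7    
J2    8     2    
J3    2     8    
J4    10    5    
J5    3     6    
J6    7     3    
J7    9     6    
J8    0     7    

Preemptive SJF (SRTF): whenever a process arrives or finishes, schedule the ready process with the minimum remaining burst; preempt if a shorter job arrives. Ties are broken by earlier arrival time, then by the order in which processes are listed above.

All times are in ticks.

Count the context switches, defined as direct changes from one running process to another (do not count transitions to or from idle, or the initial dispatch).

Schedule: | J8 0-7 | J6 7-10 | J2 10-12 | J4 12-17 | J5 17-23 | J7 23-29 | J1 29-36 | J3 36-44 |
Completion: J1=36  J2=12  J3=44  J4=17  J5=23  J6=10  J7=29  J8=7

7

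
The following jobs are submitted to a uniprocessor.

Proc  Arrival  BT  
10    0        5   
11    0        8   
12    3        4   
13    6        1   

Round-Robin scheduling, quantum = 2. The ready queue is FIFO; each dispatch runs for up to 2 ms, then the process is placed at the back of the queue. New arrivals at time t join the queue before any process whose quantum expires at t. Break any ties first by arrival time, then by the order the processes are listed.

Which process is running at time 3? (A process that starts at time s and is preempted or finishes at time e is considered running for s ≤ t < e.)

Timeline: | 10 0-2 | 11 2-4 | 10 4-6 | 12 6-8 | 11 8-10 | 13 10-11 | 10 11-12 | 12 12-14 | 11 14-18 |
Completion: 10=12  11=18  12=14  13=11
Turnaround (C−A): 10=12  11=18  12=11  13=5

11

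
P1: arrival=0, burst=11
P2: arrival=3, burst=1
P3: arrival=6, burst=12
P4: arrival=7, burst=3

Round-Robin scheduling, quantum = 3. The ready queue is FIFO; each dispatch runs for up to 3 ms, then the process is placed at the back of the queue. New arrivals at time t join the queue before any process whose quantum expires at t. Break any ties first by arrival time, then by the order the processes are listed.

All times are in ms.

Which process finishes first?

Schedule: | P1 0-3 | P2 3-4 | P1 4-7 | P3 7-10 | P4 10-13 | P1 13-16 | P3 16-19 | P1 19-21 | P3 21-27 |
Completion: P1=21  P2=4  P3=27  P4=13
Finish order: P2 → P4 → P1 → P3

P2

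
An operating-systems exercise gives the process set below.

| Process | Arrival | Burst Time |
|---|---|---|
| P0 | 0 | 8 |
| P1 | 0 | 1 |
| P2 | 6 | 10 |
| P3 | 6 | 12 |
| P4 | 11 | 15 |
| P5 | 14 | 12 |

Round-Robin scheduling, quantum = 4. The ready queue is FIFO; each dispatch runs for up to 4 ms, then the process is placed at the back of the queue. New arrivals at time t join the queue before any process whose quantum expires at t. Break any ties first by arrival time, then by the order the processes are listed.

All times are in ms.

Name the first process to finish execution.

Timeline: | P0 0-4 | P1 4-5 | P0 5-9 | P2 9-13 | P3 13-17 | P4 17-21 | P2 21-25 | P5 25-29 | P3 29-33 | P4 33-37 | P2 37-39 | P5 39-43 | P3 43-47 | P4 47-51 | P5 51-55 | P4 55-58 |
Completion: P0=9  P1=5  P2=39  P3=47  P4=58  P5=55
Finish order: P1 → P0 → P2 → P3 → P5 → P4

P1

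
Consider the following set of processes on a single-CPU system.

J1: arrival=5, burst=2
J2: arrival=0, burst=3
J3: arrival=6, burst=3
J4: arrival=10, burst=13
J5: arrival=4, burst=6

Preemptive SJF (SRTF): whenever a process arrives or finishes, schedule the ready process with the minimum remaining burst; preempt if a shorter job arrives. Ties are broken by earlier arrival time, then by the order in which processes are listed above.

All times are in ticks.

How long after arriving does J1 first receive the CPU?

Gantt: | J2 0-3 | idle 3-4 | J5 4-5 | J1 5-7 | J3 7-10 | J5 10-15 | J4 15-28 |
Completion: J1=7  J2=3  J3=10  J4=28  J5=15
Turnaround (C−A): J1=2  J2=3  J3=4  J4=18  J5=11
Response(J1) = first start − arrival = 5 − 5 = 0

0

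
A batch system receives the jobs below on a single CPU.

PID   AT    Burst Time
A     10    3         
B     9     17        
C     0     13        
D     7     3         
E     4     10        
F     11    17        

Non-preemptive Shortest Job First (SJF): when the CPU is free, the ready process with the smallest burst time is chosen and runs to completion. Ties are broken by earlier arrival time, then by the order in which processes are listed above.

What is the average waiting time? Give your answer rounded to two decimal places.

Timeline: | C 0-13 | D 13-16 | A 16-19 | E 19-29 | B 29-46 | F 46-63 |
Completion: A=19  B=46  C=13  D=16  E=29  F=63
Turnaround (C−A): A=9  B=37  C=13  D=9  E=25  F=52
Waiting times: A=6, B=20, C=0, D=6, E=15, F=35
Average waiting = (6+20+0+6+15+35) / 6 = 82/6 = 13.67

13.67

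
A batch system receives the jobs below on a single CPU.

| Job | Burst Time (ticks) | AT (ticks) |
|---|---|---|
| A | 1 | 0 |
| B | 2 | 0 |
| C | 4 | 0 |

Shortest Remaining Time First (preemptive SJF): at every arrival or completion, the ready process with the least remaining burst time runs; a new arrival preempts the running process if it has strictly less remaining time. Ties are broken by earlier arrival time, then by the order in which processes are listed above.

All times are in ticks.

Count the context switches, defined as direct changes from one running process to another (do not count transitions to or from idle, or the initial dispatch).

Schedule: | A 0-1 | B 1-3 | C 3-7 |
Completion: A=1  B=3  C=7

2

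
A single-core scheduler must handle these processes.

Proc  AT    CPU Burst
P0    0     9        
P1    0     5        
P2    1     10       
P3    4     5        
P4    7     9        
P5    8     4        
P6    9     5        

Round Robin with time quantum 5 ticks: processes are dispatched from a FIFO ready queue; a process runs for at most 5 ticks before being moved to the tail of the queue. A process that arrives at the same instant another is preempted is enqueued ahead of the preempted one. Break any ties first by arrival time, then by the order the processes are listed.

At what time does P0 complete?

Schedule: | P0 0-5 | P1 5-10 | P2 10-15 | P3 15-20 | P0 20-24 | P4 24-29 | P5 29-33 | P6 33-38 | P2 38-43 | P4 43-47 |
Completion: P0=24  P1=10  P2=43  P3=20  P4=47  P5=33  P6=38
Turnaround (C−A): P0=24  P1=10  P2=42  P3=16  P4=40  P5=25  P6=29

24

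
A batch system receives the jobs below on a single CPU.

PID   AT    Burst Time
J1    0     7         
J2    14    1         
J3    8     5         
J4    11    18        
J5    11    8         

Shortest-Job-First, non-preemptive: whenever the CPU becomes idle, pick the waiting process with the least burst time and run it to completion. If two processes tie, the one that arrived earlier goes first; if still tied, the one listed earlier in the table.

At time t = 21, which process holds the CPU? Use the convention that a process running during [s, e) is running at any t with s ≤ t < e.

J2

Timeline: | J1 0-7 | idle 7-8 | J3 8-13 | J5 13-21 | J2 21-22 | J4 22-40 |
Completion: J1=7  J2=22  J3=13  J4=40  J5=21
Turnaround (C−A): J1=7  J2=8  J3=5  J4=29  J5=10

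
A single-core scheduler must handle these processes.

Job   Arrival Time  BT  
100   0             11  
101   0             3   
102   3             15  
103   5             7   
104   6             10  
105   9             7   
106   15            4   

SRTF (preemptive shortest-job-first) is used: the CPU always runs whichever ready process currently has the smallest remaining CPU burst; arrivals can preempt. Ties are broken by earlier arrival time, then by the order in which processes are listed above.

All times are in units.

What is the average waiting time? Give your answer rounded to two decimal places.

Schedule: | 101 0-3 | 100 3-5 | 103 5-12 | 105 12-19 | 106 19-23 | 100 23-32 | 104 32-42 | 102 42-57 |
Completion: 100=32  101=3  102=57  103=12  104=42  105=19  106=23
Waiting times: 100=21, 101=0, 102=39, 103=0, 104=26, 105=3, 106=4
Average waiting = (21+0+39+0+26+3+4) / 7 = 93/7 = 13.29

13.29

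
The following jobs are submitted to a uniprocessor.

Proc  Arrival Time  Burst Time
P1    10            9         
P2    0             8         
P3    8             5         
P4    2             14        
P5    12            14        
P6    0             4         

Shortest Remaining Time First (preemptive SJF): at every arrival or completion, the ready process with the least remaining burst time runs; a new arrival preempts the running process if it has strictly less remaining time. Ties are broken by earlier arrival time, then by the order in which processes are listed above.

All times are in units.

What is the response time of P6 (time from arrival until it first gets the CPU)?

Gantt: | P6 0-4 | P2 4-12 | P3 12-17 | P1 17-26 | P4 26-40 | P5 40-54 |
Completion: P1=26  P2=12  P3=17  P4=40  P5=54  P6=4
Turnaround (C−A): P1=16  P2=12  P3=9  P4=38  P5=42  P6=4
Response(P6) = first start − arrival = 0 − 0 = 0

0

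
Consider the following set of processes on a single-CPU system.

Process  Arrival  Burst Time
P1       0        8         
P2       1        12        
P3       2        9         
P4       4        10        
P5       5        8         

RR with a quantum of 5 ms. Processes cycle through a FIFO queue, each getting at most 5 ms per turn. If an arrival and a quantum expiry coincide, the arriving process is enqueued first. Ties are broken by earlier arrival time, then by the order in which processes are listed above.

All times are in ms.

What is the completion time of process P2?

Gantt: | P1 0-5 | P2 5-10 | P3 10-15 | P4 15-20 | P5 20-25 | P1 25-28 | P2 28-33 | P3 33-37 | P4 37-42 | P5 42-45 | P2 45-47 |
Completion: P1=28  P2=47  P3=37  P4=42  P5=45

47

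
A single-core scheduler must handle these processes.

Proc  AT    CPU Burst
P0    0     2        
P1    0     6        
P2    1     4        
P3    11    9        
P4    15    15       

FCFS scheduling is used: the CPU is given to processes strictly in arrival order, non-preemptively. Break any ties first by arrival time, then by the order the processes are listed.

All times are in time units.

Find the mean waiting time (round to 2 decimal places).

3.20

Timeline: | P0 0-2 | P1 2-8 | P2 8-12 | P3 12-21 | P4 21-36 |
Completion: P0=2  P1=8  P2=12  P3=21  P4=36
Waiting times: P0=0, P1=2, P2=7, P3=1, P4=6
Average waiting = (0+2+7+1+6) / 5 = 16/5 = 3.20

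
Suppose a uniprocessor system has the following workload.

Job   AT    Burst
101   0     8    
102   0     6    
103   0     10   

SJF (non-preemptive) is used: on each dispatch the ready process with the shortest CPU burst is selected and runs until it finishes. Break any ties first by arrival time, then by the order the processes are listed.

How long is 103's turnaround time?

Gantt: | 102 0-6 | 101 6-14 | 103 14-24 |
Completion: 101=14  102=6  103=24
Turnaround (C−A): 101=14  102=6  103=24
Turnaround(103) = completion − arrival = 24 − 0 = 24

24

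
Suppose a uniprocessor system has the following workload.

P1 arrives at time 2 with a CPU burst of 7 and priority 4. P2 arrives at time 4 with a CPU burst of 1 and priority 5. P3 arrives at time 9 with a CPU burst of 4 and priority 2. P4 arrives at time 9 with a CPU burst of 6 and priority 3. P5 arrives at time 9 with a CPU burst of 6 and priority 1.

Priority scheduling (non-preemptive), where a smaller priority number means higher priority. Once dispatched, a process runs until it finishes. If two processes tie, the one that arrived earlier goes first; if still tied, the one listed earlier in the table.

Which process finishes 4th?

P4

Gantt: | idle 0-2 | P1 2-9 | P5 9-15 | P3 15-19 | P4 19-25 | P2 25-26 |
Completion: P1=9  P2=26  P3=19  P4=25  P5=15
Turnaround (C−A): P1=7  P2=22  P3=10  P4=16  P5=6
Finish order: P1 → P5 → P3 → P4 → P2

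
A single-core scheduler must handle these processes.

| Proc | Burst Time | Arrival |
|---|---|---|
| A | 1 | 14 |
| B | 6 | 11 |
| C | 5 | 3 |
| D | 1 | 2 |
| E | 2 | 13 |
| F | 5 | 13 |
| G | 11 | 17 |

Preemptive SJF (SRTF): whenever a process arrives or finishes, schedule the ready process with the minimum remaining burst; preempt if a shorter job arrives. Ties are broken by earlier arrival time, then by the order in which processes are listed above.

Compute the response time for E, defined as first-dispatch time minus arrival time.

0

Timeline: | idle 0-2 | D 2-3 | C 3-8 | idle 8-11 | B 11-13 | E 13-15 | A 15-16 | B 16-20 | F 20-25 | G 25-36 |
Completion: A=16  B=20  C=8  D=3  E=15  F=25  G=36
Turnaround (C−A): A=2  B=9  C=5  D=1  E=2  F=12  G=19
Response(E) = first start − arrival = 13 − 13 = 0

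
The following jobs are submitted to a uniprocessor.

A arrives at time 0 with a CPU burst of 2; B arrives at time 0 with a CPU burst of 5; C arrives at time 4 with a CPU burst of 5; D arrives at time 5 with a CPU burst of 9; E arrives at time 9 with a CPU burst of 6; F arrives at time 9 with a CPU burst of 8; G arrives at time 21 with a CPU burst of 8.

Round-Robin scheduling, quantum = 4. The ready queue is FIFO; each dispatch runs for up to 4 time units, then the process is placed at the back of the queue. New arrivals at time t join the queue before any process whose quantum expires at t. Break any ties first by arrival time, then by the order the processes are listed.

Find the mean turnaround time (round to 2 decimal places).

20.43

Timeline: | A 0-2 | B 2-6 | C 6-10 | D 10-14 | B 14-15 | E 15-19 | F 19-23 | C 23-24 | D 24-28 | E 28-30 | G 30-34 | F 34-38 | D 38-39 | G 39-43 |
Completion: A=2  B=15  C=24  D=39  E=30  F=38  G=43
Turnaround (C−A): A=2  B=15  C=20  D=34  E=21  F=29  G=22
Turnaround times: A=2, B=15, C=20, D=34, E=21, F=29, G=22
Average turnaround = (2+15+20+34+21+29+22) / 7 = 143/7 = 20.43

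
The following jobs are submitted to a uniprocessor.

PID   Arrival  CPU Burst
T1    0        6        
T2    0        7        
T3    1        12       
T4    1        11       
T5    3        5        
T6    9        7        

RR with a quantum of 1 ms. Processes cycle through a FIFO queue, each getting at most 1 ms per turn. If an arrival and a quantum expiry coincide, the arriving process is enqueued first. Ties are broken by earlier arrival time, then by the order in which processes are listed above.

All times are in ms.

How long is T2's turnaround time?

Gantt: | T1 0-1 | T2 1-2 | T3 2-3 | T4 3-4 | T1 4-5 | T2 5-6 | T5 6-7 | T3 7-8 | T4 8-9 | T1 9-10 | T2 10-11 | T5 11-12 | T3 12-13 | T6 13-14 | T4 14-15 | T1 15-16 | T2 16-17 | T5 17-18 | T3 18-19 | T6 19-20 | T4 20-21 | T1 21-22 | T2 22-23 | T5 23-24 | T3 24-25 | T6 25-26 | T4 26-27 | T1 27-28 | T2 28-29 | T5 29-30 | T3 30-31 | T6 31-32 | T4 32-33 | T2 33-34 | T3 34-35 | T6 35-36 | T4 36-37 | T3 37-38 | T6 38-39 | T4 39-40 | T3 40-41 | T6 41-42 | T4 42-43 | T3 43-44 | T4 44-45 | T3 45-46 | T4 46-47 | T3 47-48 |
Completion: T1=28  T2=34  T3=48  T4=47  T5=30  T6=42
Turnaround (C−A): T1=28  T2=34  T3=47  T4=46  T5=27  T6=33
Turnaround(T2) = completion − arrival = 34 − 0 = 34

34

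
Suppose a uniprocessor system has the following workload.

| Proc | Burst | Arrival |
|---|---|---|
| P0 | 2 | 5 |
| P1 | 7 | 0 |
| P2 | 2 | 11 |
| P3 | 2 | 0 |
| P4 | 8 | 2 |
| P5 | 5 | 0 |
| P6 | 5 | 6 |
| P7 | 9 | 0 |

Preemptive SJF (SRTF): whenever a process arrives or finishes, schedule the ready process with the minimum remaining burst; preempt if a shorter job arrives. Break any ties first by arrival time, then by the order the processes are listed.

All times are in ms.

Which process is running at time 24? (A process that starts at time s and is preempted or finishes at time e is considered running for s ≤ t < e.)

P4

Schedule: | P3 0-2 | P5 2-7 | P0 7-9 | P6 9-11 | P2 11-13 | P6 13-16 | P1 16-23 | P4 23-31 | P7 31-40 |
Completion: P0=9  P1=23  P2=13  P3=2  P4=31  P5=7  P6=16  P7=40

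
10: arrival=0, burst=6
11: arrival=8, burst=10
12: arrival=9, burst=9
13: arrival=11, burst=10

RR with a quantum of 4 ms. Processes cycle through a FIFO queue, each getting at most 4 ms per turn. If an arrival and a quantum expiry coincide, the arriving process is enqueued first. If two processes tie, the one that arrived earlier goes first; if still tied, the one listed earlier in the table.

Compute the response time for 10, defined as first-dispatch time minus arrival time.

Schedule: | 10 0-6 | idle 6-8 | 11 8-12 | 12 12-16 | 13 16-20 | 11 20-24 | 12 24-28 | 13 28-32 | 11 32-34 | 12 34-35 | 13 35-37 |
Completion: 10=6  11=34  12=35  13=37
Turnaround (C−A): 10=6  11=26  12=26  13=26
Response(10) = first start − arrival = 0 − 0 = 0

0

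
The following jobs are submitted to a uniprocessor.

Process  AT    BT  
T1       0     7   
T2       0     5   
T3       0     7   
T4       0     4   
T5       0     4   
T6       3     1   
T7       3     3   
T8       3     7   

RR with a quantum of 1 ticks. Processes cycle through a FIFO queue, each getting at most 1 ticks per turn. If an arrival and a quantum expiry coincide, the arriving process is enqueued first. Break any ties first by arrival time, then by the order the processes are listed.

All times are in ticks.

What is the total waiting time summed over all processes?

176

Timeline: | T1 0-1 | T2 1-2 | T3 2-3 | T4 3-4 | T5 4-5 | T1 5-6 | T2 6-7 | T6 7-8 | T7 8-9 | T8 9-10 | T3 10-11 | T4 11-12 | T5 12-13 | T1 13-14 | T2 14-15 | T7 15-16 | T8 16-17 | T3 17-18 | T4 18-19 | T5 19-20 | T1 20-21 | T2 21-22 | T7 22-23 | T8 23-24 | T3 24-25 | T4 25-26 | T5 26-27 | T1 27-28 | T2 28-29 | T8 29-30 | T3 30-31 | T1 31-32 | T8 32-33 | T3 33-34 | T1 34-35 | T8 35-36 | T3 36-37 | T8 37-38 |
Completion: T1=35  T2=29  T3=37  T4=26  T5=27  T6=8  T7=23  T8=38
Turnaround (C−A): T1=35  T2=29  T3=37  T4=26  T5=27  T6=5  T7=20  T8=35
Waiting = turnaround − burst: T1=28, T2=24, T3=30, T4=22, T5=23, T6=4, T7=17, T8=28
Total waiting = 28 + 24 + 30 + 22 + 23 + 4 + 17 + 28 = 176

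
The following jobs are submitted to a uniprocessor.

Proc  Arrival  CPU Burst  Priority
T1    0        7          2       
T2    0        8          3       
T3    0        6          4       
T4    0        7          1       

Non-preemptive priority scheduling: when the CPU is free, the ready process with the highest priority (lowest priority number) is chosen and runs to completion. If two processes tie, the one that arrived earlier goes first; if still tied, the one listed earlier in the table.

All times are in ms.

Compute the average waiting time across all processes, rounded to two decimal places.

10.75

Gantt: | T4 0-7 | T1 7-14 | T2 14-22 | T3 22-28 |
Completion: T1=14  T2=22  T3=28  T4=7
Waiting times: T1=7, T2=14, T3=22, T4=0
Average waiting = (7+14+22+0) / 4 = 43/4 = 10.75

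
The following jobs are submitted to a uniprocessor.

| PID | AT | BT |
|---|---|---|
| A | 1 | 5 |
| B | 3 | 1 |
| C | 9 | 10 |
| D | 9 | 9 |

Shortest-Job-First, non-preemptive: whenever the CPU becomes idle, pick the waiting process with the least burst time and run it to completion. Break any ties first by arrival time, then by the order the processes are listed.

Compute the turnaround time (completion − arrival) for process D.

Timeline: | idle 0-1 | A 1-6 | B 6-7 | idle 7-9 | D 9-18 | C 18-28 |
Completion: A=6  B=7  C=28  D=18
Turnaround(D) = completion − arrival = 18 − 9 = 9

9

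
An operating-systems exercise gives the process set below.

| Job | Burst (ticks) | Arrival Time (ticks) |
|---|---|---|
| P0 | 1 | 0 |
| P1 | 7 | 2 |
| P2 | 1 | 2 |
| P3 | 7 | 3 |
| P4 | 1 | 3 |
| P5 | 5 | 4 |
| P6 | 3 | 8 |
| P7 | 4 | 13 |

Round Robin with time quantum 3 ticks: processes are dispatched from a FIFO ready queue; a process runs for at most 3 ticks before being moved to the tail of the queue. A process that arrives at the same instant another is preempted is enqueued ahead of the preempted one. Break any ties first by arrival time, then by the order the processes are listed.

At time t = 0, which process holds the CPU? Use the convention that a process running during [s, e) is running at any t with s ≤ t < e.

P0

Schedule: | P0 0-1 | idle 1-2 | P1 2-5 | P2 5-6 | P3 6-9 | P4 9-10 | P5 10-13 | P1 13-16 | P6 16-19 | P3 19-22 | P7 22-25 | P5 25-27 | P1 27-28 | P3 28-29 | P7 29-30 |
Completion: P0=1  P1=28  P2=6  P3=29  P4=10  P5=27  P6=19  P7=30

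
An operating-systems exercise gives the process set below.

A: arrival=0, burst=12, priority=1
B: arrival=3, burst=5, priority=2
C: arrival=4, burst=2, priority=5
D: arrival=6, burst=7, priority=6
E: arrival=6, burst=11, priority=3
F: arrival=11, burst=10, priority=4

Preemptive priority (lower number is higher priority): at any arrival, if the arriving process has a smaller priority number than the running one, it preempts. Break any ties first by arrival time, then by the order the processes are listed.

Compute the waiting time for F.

17

Gantt: | A 0-12 | B 12-17 | E 17-28 | F 28-38 | C 38-40 | D 40-47 |
Completion: A=12  B=17  C=40  D=47  E=28  F=38
Waiting(F) = turnaround − burst = 27 − 10 = 17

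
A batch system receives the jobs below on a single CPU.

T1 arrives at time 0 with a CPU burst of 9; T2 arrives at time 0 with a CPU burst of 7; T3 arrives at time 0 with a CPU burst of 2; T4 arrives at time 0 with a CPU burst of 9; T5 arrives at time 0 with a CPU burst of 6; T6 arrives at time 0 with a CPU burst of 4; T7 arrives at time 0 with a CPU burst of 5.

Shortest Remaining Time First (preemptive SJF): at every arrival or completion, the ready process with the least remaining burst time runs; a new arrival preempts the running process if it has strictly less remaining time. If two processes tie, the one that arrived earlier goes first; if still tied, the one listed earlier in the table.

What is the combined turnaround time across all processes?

Gantt: | T3 0-2 | T6 2-6 | T7 6-11 | T5 11-17 | T2 17-24 | T1 24-33 | T4 33-42 |
Completion: T1=33  T2=24  T3=2  T4=42  T5=17  T6=6  T7=11
Turnaround = completion − arrival: T1=33, T2=24, T3=2, T4=42, T5=17, T6=6, T7=11
Total turnaround = 33 + 24 + 2 + 42 + 17 + 6 + 11 = 135

135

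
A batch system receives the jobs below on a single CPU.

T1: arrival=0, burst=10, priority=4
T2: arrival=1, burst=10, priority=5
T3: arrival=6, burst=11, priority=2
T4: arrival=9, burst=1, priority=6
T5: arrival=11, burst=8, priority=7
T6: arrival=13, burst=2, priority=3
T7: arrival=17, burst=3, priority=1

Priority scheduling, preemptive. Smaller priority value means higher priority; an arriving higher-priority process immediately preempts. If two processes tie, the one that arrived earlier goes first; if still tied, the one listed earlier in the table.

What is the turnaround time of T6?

9

Schedule: | T1 0-6 | T3 6-17 | T7 17-20 | T6 20-22 | T1 22-26 | T2 26-36 | T4 36-37 | T5 37-45 |
Completion: T1=26  T2=36  T3=17  T4=37  T5=45  T6=22  T7=20
Turnaround(T6) = completion − arrival = 22 − 13 = 9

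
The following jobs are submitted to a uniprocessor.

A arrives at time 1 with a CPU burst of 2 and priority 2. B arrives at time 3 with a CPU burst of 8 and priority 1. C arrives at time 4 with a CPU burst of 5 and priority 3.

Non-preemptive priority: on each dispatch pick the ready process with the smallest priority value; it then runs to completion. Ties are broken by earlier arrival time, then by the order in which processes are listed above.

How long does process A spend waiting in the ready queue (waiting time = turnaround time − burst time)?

0

Timeline: | idle 0-1 | A 1-3 | B 3-11 | C 11-16 |
Completion: A=3  B=11  C=16
Turnaround (C−A): A=2  B=8  C=12
Waiting(A) = turnaround − burst = 2 − 2 = 0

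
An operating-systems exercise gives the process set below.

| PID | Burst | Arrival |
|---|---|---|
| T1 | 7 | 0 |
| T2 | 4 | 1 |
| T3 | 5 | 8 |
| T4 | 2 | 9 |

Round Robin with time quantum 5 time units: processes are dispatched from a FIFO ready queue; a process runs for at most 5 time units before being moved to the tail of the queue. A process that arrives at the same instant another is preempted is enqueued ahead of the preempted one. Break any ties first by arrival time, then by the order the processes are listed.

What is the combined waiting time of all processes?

18

Gantt: | T1 0-5 | T2 5-9 | T1 9-11 | T3 11-16 | T4 16-18 |
Completion: T1=11  T2=9  T3=16  T4=18
Turnaround (C−A): T1=11  T2=8  T3=8  T4=9
Waiting = turnaround − burst: T1=4, T2=4, T3=3, T4=7
Total waiting = 4 + 4 + 3 + 7 = 18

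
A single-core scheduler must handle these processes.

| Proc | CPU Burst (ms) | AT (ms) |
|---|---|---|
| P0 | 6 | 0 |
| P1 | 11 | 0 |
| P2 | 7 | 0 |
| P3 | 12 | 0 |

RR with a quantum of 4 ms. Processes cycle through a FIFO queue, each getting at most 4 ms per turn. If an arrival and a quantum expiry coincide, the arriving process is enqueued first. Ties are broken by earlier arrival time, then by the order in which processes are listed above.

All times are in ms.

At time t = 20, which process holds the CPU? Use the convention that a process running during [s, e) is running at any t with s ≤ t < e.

P1

Gantt: | P0 0-4 | P1 4-8 | P2 8-12 | P3 12-16 | P0 16-18 | P1 18-22 | P2 22-25 | P3 25-29 | P1 29-32 | P3 32-36 |
Completion: P0=18  P1=32  P2=25  P3=36
Turnaround (C−A): P0=18  P1=32  P2=25  P3=36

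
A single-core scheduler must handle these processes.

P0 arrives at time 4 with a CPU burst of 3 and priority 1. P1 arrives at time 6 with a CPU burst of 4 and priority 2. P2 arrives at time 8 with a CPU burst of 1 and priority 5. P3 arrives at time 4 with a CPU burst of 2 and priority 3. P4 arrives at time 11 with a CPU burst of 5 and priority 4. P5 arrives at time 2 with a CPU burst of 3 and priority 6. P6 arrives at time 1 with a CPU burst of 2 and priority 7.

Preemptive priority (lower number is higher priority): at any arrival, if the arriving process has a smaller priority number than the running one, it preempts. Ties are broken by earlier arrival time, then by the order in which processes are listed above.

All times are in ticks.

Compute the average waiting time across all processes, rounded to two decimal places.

7.57

Gantt: | idle 0-1 | P6 1-2 | P5 2-4 | P0 4-7 | P1 7-11 | P3 11-13 | P4 13-18 | P2 18-19 | P5 19-20 | P6 20-21 |
Completion: P0=7  P1=11  P2=19  P3=13  P4=18  P5=20  P6=21
Turnaround (C−A): P0=3  P1=5  P2=11  P3=9  P4=7  P5=18  P6=20
Waiting times: P0=0, P1=1, P2=10, P3=7, P4=2, P5=15, P6=18
Average waiting = (0+1+10+7+2+15+18) / 7 = 53/7 = 7.57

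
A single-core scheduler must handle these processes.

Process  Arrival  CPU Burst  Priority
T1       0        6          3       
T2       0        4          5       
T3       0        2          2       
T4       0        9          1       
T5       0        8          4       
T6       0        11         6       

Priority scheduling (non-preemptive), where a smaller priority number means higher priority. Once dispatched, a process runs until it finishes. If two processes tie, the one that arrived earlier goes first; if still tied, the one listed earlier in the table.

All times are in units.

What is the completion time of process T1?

17

Timeline: | T4 0-9 | T3 9-11 | T1 11-17 | T5 17-25 | T2 25-29 | T6 29-40 |
Completion: T1=17  T2=29  T3=11  T4=9  T5=25  T6=40
Turnaround (C−A): T1=17  T2=29  T3=11  T4=9  T5=25  T6=40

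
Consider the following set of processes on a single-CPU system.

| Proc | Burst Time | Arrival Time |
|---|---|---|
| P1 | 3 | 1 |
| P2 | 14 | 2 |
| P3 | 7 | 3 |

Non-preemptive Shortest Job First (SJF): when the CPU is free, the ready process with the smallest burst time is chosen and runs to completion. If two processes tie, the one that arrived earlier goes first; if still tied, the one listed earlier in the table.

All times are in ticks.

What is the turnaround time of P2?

23

Schedule: | idle 0-1 | P1 1-4 | P3 4-11 | P2 11-25 |
Completion: P1=4  P2=25  P3=11
Turnaround (C−A): P1=3  P2=23  P3=8
Turnaround(P2) = completion − arrival = 25 − 2 = 23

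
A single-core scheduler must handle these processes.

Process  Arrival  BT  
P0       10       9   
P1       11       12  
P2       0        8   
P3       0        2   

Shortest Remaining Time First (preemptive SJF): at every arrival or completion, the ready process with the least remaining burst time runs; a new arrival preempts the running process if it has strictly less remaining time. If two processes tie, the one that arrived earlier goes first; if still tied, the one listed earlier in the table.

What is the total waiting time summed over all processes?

Timeline: | P3 0-2 | P2 2-10 | P0 10-19 | P1 19-31 |
Completion: P0=19  P1=31  P2=10  P3=2
Turnaround (C−A): P0=9  P1=20  P2=10  P3=2
Waiting = turnaround − burst: P0=0, P1=8, P2=2, P3=0
Total waiting = 0 + 8 + 2 + 0 = 10

10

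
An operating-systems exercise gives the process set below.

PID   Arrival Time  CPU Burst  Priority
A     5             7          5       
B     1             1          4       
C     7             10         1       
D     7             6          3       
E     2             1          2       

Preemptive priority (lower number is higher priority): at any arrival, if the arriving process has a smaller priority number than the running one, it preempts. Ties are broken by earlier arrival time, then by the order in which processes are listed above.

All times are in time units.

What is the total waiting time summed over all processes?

Timeline: | idle 0-1 | B 1-2 | E 2-3 | idle 3-5 | A 5-7 | C 7-17 | D 17-23 | A 23-28 |
Completion: A=28  B=2  C=17  D=23  E=3
Waiting = turnaround − burst: A=16, B=0, C=0, D=10, E=0
Total waiting = 16 + 0 + 0 + 10 + 0 = 26

26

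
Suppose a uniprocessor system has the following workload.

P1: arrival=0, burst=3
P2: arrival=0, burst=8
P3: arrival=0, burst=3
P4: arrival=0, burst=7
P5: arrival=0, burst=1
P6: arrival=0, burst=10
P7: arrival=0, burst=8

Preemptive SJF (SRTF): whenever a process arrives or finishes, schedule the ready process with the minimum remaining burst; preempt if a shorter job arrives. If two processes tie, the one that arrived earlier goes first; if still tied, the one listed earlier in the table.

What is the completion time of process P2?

Gantt: | P5 0-1 | P1 1-4 | P3 4-7 | P4 7-14 | P2 14-22 | P7 22-30 | P6 30-40 |
Completion: P1=4  P2=22  P3=7  P4=14  P5=1  P6=40  P7=30

22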